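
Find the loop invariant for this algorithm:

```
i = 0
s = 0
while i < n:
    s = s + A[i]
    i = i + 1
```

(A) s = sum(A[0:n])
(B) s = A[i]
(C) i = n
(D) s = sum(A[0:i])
D

A loop invariant must hold before the first iteration and be re-established by every execution of the body.

(D) s = sum(A[0:i]): Initially i = 0 and s = 0 = sum of the empty slice A[0:0]. If s = sum(A[0:i]) holds at the top of an iteration, the body sets s to sum(A[0:i]) + A[i] = sum(A[0:i+1]) and then i to i+1, so s = sum(A[0:i]) holds again. At exit i = n, giving s = sum(A[0:n]).

The other options fail:
(A) s = sum(A[0:n]): false before the loop (s = 0, not the full sum) -- it only becomes true at exit.
(B) s = A[i]: after the first iteration s = A[0] but i = 1, so s = A[i] compares s with the wrong element (and fails in general).
(C) i = n: false initially (i = 0); it is the exit condition, not an invariant.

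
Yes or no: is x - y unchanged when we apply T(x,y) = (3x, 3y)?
No

Substitute T(x,y) = (3x, 3y) into the expression and compare with the original.

Original: x - y
After applying T: (3x) - (3y) = 3x - 3y

This differs from the original x - y (difference: 2x - 2y), so the expression is NOT invariant.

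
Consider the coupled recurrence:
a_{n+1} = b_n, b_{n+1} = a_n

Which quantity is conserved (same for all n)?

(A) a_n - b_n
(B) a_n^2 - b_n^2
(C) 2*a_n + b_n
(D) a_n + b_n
D

Replace a_n by a_{n+1} = b_n and b_n by b_{n+1} = a_n in each option and simplify:
(A) a_n - b_n  ->  (b_n) - (a_n) = -a_n + b_n   [not conserved]
(B) a_n^2 - b_n^2  ->  (b_n)^2 - (a_n)^2 = -a_n^2 + b_n^2   [not conserved]
(C) 2*a_n + b_n  ->  2*(b_n) + (a_n) = a_n + 2*b_n   [not conserved]
(D) a_n + b_n  ->  (b_n) + (a_n) = a_n + b_n   [conserved]

Only (D) a_n + b_n returns to itself after one step, so it is the conserved quantity.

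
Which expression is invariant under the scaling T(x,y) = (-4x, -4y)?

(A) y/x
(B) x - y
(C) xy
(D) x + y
A

Under the uniform scaling T(x,y) = (-4x, -4y):
Substitute the transformed coordinates into each option and compare with the original:
(A) y/x  ->  (-4y)/(-4x) = y/x   [equals y/x: invariant]
(B) x - y  ->  (-4x) - (-4y) = -4x + 4y   [differs from x - y: not invariant]
(C) xy  ->  (-4x)(-4y) = 16xy   [differs from xy: not invariant]
(D) x + y  ->  (-4x) + (-4y) = -4x - 4y   [differs from x + y: not invariant]

Only option (A), y/x, is unchanged by the transformation.
The common factor -4 cancels in a ratio of coordinates, while sums, products and sums of squares pick up factors of -4 or 16.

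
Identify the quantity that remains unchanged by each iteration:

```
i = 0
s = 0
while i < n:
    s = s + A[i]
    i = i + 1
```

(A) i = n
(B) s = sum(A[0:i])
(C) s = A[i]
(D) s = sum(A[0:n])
B

A loop invariant must hold before the first iteration and be re-established by every execution of the body.

(B) s = sum(A[0:i]): Initially i = 0 and s = 0 = sum of the empty slice A[0:0]. If s = sum(A[0:i]) holds at the top of an iteration, the body sets s to sum(A[0:i]) + A[i] = sum(A[0:i+1]) and then i to i+1, so s = sum(A[0:i]) holds again. At exit i = n, giving s = sum(A[0:n]).

The other options fail:
(A) i = n: false initially (i = 0); it is the exit condition, not an invariant.
(C) s = A[i]: after the first iteration s = A[0] but i = 1, so s = A[i] compares s with the wrong element (and fails in general).
(D) s = sum(A[0:n]): false before the loop (s = 0, not the full sum) -- it only becomes true at exit.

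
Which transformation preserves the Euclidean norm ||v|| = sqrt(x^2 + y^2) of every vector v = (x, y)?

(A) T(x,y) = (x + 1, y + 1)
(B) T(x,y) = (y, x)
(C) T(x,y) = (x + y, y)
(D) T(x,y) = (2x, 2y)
B

A transformation preserves a norm if ||T(v)|| = ||v|| for every v; a single vector where the norm changes rules an option out.

(A) T(x,y) = (x + 1, y + 1): v = (1, 0) has norm sqrt((1)^2 + (0)^2) = 1, but T(v) = (2, 1) has norm sqrt(5) -- not preserved.
(B) T(x,y) = (y, x): preserves the norm -- it is an orthogonal map (a rotation/reflection), and (y)^2 + (x)^2 simplifies to x^2 + y^2.
(C) T(x,y) = (x + y, y): v = (0, 1) has norm sqrt((0)^2 + (1)^2) = 1, but T(v) = (1, 1) has norm sqrt(2) -- not preserved.
(D) T(x,y) = (2x, 2y): v = (1, 0) has norm sqrt((1)^2 + (0)^2) = 1, but T(v) = (2, 0) has norm 2 -- not preserved.

Therefore the answer is (B).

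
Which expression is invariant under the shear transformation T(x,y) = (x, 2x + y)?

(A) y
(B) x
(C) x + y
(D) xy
B

Under the shear T(x,y) = (x, 2x + y):
Substitute the transformed coordinates into each option and compare with the original:
(A) y  ->  (2x + y) = 2x + y   [differs from y: not invariant]
(B) x  ->  (x) = x   [equals x: invariant]
(C) x + y  ->  (x) + (2x + y) = 3x + y   [differs from x + y: not invariant]
(D) xy  ->  (x)(2x + y) = 2x^2 + xy   [differs from xy: not invariant]

Only option (B), x, is unchanged by the transformation.
A vertical shear moves points parallel to the y-axis, so the x-coordinate (and any function of x alone) is unchanged.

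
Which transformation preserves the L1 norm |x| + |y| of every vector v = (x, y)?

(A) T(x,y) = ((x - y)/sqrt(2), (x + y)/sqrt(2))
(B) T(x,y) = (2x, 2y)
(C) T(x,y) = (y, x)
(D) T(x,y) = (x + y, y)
C

A transformation preserves a norm if ||T(v)|| = ||v|| for every v; a single vector where the norm changes rules an option out.

(A) T(x,y) = ((x - y)/sqrt(2), (x + y)/sqrt(2)): v = (1, 0) has norm |1| + |0| = 1, but T(v) = (sqrt(2)/2, sqrt(2)/2) has norm sqrt(2) -- not preserved.
(B) T(x,y) = (2x, 2y): v = (1, 0) has norm |1| + |0| = 1, but T(v) = (2, 0) has norm 2 -- not preserved.
(C) T(x,y) = (y, x): preserves the norm -- it only permutes the coordinates and/or flips signs, which leaves |x| + |y| unchanged.
(D) T(x,y) = (x + y, y): v = (0, 1) has norm |0| + |1| = 1, but T(v) = (1, 1) has norm 2 -- not preserved.

Therefore the answer is (C).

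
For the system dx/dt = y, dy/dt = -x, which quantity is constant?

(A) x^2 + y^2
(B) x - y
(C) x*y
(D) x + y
A

A first integral I satisfies dI/dt = 0 along every solution. Differentiate each option and use the equation of motion:
(A) d/dt[x^2 + y^2] = 2x*dx/dt + 2y*dy/dt = 2x*y + 2y*(-x) = 0
(B) d/dt[x - y] = y - (-x) = x + y, not identically 0
(C) d/dt[x*y] = (dx/dt)y + x(dy/dt) = y^2 - x^2, not identically 0
(D) d/dt[x + y] = y + (-x) = y - x, not identically 0

Only (A) has zero time-derivative. So x^2 + y^2 (the squared radius; trajectories are circles) is the conserved quantity.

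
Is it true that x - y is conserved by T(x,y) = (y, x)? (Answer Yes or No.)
No

Substitute T(x,y) = (y, x) into the expression and compare with the original.

Original: x - y
After applying T: (y) - (x) = -x + y

This differs from the original x - y (difference: -2x + 2y), so the expression is NOT invariant.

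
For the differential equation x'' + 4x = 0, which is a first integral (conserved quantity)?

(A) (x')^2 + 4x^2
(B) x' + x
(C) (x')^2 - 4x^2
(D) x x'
A

A first integral I satisfies dI/dt = 0 along every solution. Differentiate each option and use the equation of motion:
(A) d/dt[(x')^2 + 4x^2] = 2x'x'' + 8x x' = 2x'(-4x) + 8x x' = 0
(B) d/dt[x' + x] = x'' + x' = -4x + x', not identically 0
(C) d/dt[(x')^2 - 4x^2] = 2x'x'' - 8x x' = -16x x', not identically 0
(D) d/dt[x x'] = (x')^2 + x x'' = (x')^2 - 4x^2, not identically 0

Only (A) has zero time-derivative. So the energy-like quantity (x')^2 + 4x^2 is the first integral.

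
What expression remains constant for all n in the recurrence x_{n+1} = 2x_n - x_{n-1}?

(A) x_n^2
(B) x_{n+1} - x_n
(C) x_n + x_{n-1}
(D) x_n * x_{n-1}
B

For the recurrence x_{n+1} = 2x_n - x_{n-1}:

If x_{n+1} = 2x_n - x_{n-1}, then:
x_{n+1} - x_n = x_n - x_{n-1}
The first difference is constant throughout the sequence.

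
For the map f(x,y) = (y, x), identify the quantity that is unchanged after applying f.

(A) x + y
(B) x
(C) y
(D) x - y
A

For f(x,y) = (y, x):
After applying f: x' = y, y' = x. So x' + y' = y + x = x + y.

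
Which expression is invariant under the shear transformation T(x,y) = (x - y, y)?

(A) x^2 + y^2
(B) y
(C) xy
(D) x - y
B

Under the shear T(x,y) = (x - y, y):
Substitute the transformed coordinates into each option and compare with the original:
(A) x^2 + y^2  ->  (x - y)^2 + (y)^2 = x^2 - 2xy + 2y^2   [differs from x^2 + y^2: not invariant]
(B) y  ->  (y) = y   [equals y: invariant]
(C) xy  ->  (x - y)(y) = xy - y^2   [differs from xy: not invariant]
(D) x - y  ->  (x - y) - (y) = x - 2y   [differs from x - y: not invariant]

Only option (B), y, is unchanged by the transformation.
A horizontal shear moves points parallel to the x-axis, so the y-coordinate (and any function of y alone) is unchanged.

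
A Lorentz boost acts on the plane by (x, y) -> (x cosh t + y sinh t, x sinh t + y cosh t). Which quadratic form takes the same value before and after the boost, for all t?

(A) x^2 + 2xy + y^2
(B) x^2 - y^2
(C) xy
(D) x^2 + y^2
B

Write x' = x cosh t + y sinh t, y' = x sinh t + y cosh t and substitute into each option:
(A) x^2 + 2xy + y^2: (x' + y')^2 with x' + y' = (x + y)(cosh t + sinh t) = (x + y)e^t, so it becomes (x + y)^2 e^(2t)   [not invariant for t != 0]
(B) x^2 - y^2: (x cosh t + y sinh t)^2 - (x sinh t + y cosh t)^2 = x^2(cosh^2 t - sinh^2 t) + 2xy(cosh t sinh t - sinh t cosh t) + y^2(sinh^2 t - cosh^2 t) = x^2 - y^2   [invariant, using cosh^2 t - sinh^2 t = 1]
(C) xy: (x cosh t + y sinh t)(x sinh t + y cosh t) = xy(cosh^2 t + sinh^2 t) + (x^2 + y^2) sinh t cosh t = xy cosh 2t + (x^2 + y^2)(sinh 2t)/2   [not invariant for t != 0]
(D) x^2 + y^2: (x cosh t + y sinh t)^2 + (x sinh t + y cosh t)^2 = (x^2 + y^2)(cosh^2 t + sinh^2 t) + 4xy sinh t cosh t = (x^2 + y^2) cosh 2t + 2xy sinh 2t   [not invariant for t != 0]

Only (B) x^2 - y^2 is unchanged; it is the Minkowski form preserved by Lorentz boosts, just as x^2 + y^2 is preserved by ordinary rotations.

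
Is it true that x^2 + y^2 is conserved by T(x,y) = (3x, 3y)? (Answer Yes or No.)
No

Substitute T(x,y) = (3x, 3y) into the expression and compare with the original.

Original: x^2 + y^2
After applying T: (3x)^2 + (3y)^2 = 9x^2 + 9y^2

This differs from the original x^2 + y^2 (difference: 8x^2 + 8y^2), so the expression is NOT invariant.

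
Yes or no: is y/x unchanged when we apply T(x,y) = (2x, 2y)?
Yes

Substitute T(x,y) = (2x, 2y) into the expression and compare with the original.

Original: y/x
After applying T: (2y)/(2x) = y/x

This is identical to the original y/x, so the expression is invariant.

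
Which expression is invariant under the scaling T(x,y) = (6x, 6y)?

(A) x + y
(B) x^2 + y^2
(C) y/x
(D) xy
C

Under the uniform scaling T(x,y) = (6x, 6y):
Substitute the transformed coordinates into each option and compare with the original:
(A) x + y  ->  (6x) + (6y) = 6x + 6y   [differs from x + y: not invariant]
(B) x^2 + y^2  ->  (6x)^2 + (6y)^2 = 36x^2 + 36y^2   [differs from x^2 + y^2: not invariant]
(C) y/x  ->  (6y)/(6x) = y/x   [equals y/x: invariant]
(D) xy  ->  (6x)(6y) = 36xy   [differs from xy: not invariant]

Only option (C), y/x, is unchanged by the transformation.
The common factor 6 cancels in a ratio of coordinates, while sums, products and sums of squares pick up factors of 6 or 36.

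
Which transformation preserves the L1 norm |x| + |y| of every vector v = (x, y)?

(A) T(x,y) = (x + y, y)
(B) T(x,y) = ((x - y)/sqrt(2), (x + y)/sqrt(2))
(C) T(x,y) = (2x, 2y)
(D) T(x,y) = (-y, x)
D

A transformation preserves a norm if ||T(v)|| = ||v|| for every v; a single vector where the norm changes rules an option out.

(A) T(x,y) = (x + y, y): v = (0, 1) has norm |0| + |1| = 1, but T(v) = (1, 1) has norm 2 -- not preserved.
(B) T(x,y) = ((x - y)/sqrt(2), (x + y)/sqrt(2)): v = (1, 0) has norm |1| + |0| = 1, but T(v) = (sqrt(2)/2, sqrt(2)/2) has norm sqrt(2) -- not preserved.
(C) T(x,y) = (2x, 2y): v = (1, 0) has norm |1| + |0| = 1, but T(v) = (2, 0) has norm 2 -- not preserved.
(D) T(x,y) = (-y, x): preserves the norm -- it only permutes the coordinates and/or flips signs, which leaves |x| + |y| unchanged.

Therefore the answer is (D).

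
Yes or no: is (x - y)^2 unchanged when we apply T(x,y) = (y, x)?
Yes

Substitute T(x,y) = (y, x) into the expression and compare with the original.

Original: (x - y)^2
After applying T: ((y) - (x))^2 = x^2 - 2xy + y^2

This is identical to the original (x - y)^2, so the expression is invariant.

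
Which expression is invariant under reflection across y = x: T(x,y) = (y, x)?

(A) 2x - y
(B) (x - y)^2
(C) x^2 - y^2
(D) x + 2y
B

The map is reflection across y = x: T(x,y) = (y, x).
Substitute the transformed coordinates into each option and compare with the original:
(A) 2x - y  ->  2(y) - (x) = -x + 2y   [differs from 2x - y: not invariant]
(B) (x - y)^2  ->  ((y) - (x))^2 = x^2 - 2xy + y^2   [equals (x - y)^2: invariant]
(C) x^2 - y^2  ->  (y)^2 - (x)^2 = -x^2 + y^2   [differs from x^2 - y^2: not invariant]
(D) x + 2y  ->  (y) + 2(x) = 2x + y   [differs from x + 2y: not invariant]

Only option (B), (x - y)^2, is unchanged by the transformation.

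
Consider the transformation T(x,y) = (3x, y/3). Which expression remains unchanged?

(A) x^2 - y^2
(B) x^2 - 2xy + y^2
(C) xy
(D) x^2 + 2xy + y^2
C

An expression E(x,y) is invariant under T if E(T(x,y)) = E(x,y). Here T(x,y) = (3x, y/3).
Substitute the transformed coordinates into each option and compare with the original:
(A) x^2 - y^2  ->  (3x)^2 - (y/3)^2 = 9x^2 - y^2/9   [differs from x^2 - y^2: not invariant]
(B) x^2 - 2xy + y^2  ->  (3x)^2 - 2(3x)(y/3) + (y/3)^2 = 9x^2 - 2xy + y^2/9   [differs from x^2 - 2xy + y^2: not invariant]
(C) xy  ->  (3x)(y/3) = xy   [equals xy: invariant]
(D) x^2 + 2xy + y^2  ->  (3x)^2 + 2(3x)(y/3) + (y/3)^2 = 9x^2 + 2xy + y^2/9   [differs from x^2 + 2xy + y^2: not invariant]

Only option (C), xy, is unchanged by the transformation.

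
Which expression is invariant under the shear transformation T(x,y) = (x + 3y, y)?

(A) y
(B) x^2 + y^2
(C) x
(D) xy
A

Under the shear T(x,y) = (x + 3y, y):
Substitute the transformed coordinates into each option and compare with the original:
(A) y  ->  (y) = y   [equals y: invariant]
(B) x^2 + y^2  ->  (x + 3y)^2 + (y)^2 = x^2 + 6xy + 10y^2   [differs from x^2 + y^2: not invariant]
(C) x  ->  (x + 3y) = x + 3y   [differs from x: not invariant]
(D) xy  ->  (x + 3y)(y) = xy + 3y^2   [differs from xy: not invariant]

Only option (A), y, is unchanged by the transformation.
A horizontal shear moves points parallel to the x-axis, so the y-coordinate (and any function of y alone) is unchanged.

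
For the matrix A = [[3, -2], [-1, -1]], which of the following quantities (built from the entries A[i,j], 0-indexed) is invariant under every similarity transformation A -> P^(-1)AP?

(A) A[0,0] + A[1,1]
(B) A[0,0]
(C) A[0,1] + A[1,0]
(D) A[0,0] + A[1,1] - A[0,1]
A

A[0,0] + A[1,1] is the trace of A. By the cyclic property of the trace, tr(P^(-1)AP) = tr(APP^(-1)) = tr(A), so it is the same for every matrix similar to A.

The other combinations are not similarity invariants. For example, take P = [[1, -1], [0, 1]] (det P = 1), so P^(-1) = [[1, 1], [0, 1]] and
B = P^(-1)AP = [[2, -5], [-1, 0]].
Evaluating each option on A and on B:
(A) A[0,0] + A[1,1]: 2 for A, 2 for B -> unchanged
(B) A[0,0]: 3 for A, 2 for B -> changes
(C) A[0,1] + A[1,0]: -3 for A, -6 for B -> changes
(D) A[0,0] + A[1,1] - A[0,1]: 4 for A, 7 for B -> changes

Only (A) A[0,0] + A[1,1] = 2 survives (and it does so for every P, not just this one), so it is the invariant.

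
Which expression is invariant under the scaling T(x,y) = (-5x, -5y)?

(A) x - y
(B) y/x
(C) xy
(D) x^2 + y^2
B

Under the uniform scaling T(x,y) = (-5x, -5y):
Substitute the transformed coordinates into each option and compare with the original:
(A) x - y  ->  (-5x) - (-5y) = -5x + 5y   [differs from x - y: not invariant]
(B) y/x  ->  (-5y)/(-5x) = y/x   [equals y/x: invariant]
(C) xy  ->  (-5x)(-5y) = 25xy   [differs from xy: not invariant]
(D) x^2 + y^2  ->  (-5x)^2 + (-5y)^2 = 25x^2 + 25y^2   [differs from x^2 + y^2: not invariant]

Only option (B), y/x, is unchanged by the transformation.
The common factor -5 cancels in a ratio of coordinates, while sums, products and sums of squares pick up factors of -5 or 25.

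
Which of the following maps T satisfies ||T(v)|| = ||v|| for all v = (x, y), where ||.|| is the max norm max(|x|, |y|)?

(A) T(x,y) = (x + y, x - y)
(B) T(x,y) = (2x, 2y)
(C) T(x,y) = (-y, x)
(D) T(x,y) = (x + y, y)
C

A transformation preserves a norm if ||T(v)|| = ||v|| for every v; a single vector where the norm changes rules an option out.

(A) T(x,y) = (x + y, x - y): v = (1, 1) has norm max(|1|, |1|) = 1, but T(v) = (2, 0) has norm 2 -- not preserved.
(B) T(x,y) = (2x, 2y): v = (1, 0) has norm max(|1|, |0|) = 1, but T(v) = (2, 0) has norm 2 -- not preserved.
(C) T(x,y) = (-y, x): preserves the norm -- it only permutes the coordinates and/or flips signs, which leaves max(|x|, |y|) unchanged.
(D) T(x,y) = (x + y, y): v = (1, 1) has norm max(|1|, |1|) = 1, but T(v) = (2, 1) has norm 2 -- not preserved.

Therefore the answer is (C).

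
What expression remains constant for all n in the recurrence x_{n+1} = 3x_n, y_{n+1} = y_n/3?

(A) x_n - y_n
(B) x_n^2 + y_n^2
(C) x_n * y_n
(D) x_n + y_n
C

For the recurrence x_{n+1} = 3x_n, y_{n+1} = y_n/3:

x_{n+1} * y_{n+1} = (3x_n) * (y_n/3) = x_n * y_n
The product is conserved.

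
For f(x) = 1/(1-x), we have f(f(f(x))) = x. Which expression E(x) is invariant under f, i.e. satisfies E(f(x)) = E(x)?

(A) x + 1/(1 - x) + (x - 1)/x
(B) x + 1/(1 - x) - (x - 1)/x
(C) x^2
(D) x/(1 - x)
A

Replace x by f(x) = 1/(1 - x) in each option and simplify. As a quick numerical cross-check, also compare E(5) with E(f(5)) = E(-1/4).

(A) x + 1/(1 - x) + (x - 1)/x  ->  (1/(1 - x)) + 1/(1 - (1/(1 - x))) + ((1/(1 - x)) - 1)/(1/(1 - x)), which simplifies back to x + 1/(1 - x) + (x - 1)/x; check: E(5) = 111/20, E(-1/4) = 111/20.   [invariant]
(B) x + 1/(1 - x) - (x - 1)/x  ->  (1/(1 - x)) + 1/(1 - (1/(1 - x))) - ((1/(1 - x)) - 1)/(1/(1 - x)) = (x^2(1 - x) - x + (x - 1)^2)/(x(x - 1)); check: E(5) = 79/20 but E(-1/4) = -89/20.   [not invariant]
(C) x^2  ->  (1/(1 - x))^2 = (x - 1)^(-2); check: E(5) = 25 but E(-1/4) = 1/16.   [not invariant]
(D) x/(1 - x)  ->  (1/(1 - x))/(1 - (1/(1 - x))) = -1/x; check: E(5) = -5/4 but E(-1/4) = -1/5.   [not invariant]

Only (A) is unchanged. Indeed f(f(x)) = 1/(1 - 1/(1-x)) = (1-x)/(-x) = (x-1)/x, so E(x) = x + f(x) + f(f(x)) is the sum over the whole 3-cycle; applying f just permutes the three terms cyclically (x -> f(x) -> f(f(x)) -> x), leaving the sum unchanged.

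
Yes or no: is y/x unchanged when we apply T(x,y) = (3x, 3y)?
Yes

Substitute T(x,y) = (3x, 3y) into the expression and compare with the original.

Original: y/x
After applying T: (3y)/(3x) = y/x

This is identical to the original y/x, so the expression is invariant.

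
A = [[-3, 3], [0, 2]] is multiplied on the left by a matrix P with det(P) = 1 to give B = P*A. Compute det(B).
-6

By the multiplicative property of determinants, det(B) = det(P*A) = det(P) * det(A) = det(A),
so the determinant is invariant under multiplication by any determinant-1 matrix; we just need det(A).

det(A) = (-3)(2) - (3)(0) = -6 - 0 = -6

Therefore det(B) = 1 * (-6) = -6.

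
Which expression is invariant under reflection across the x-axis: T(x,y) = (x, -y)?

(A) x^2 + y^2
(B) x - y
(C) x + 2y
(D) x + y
A

The map is reflection across the x-axis: T(x,y) = (x, -y).
Substitute the transformed coordinates into each option and compare with the original:
(A) x^2 + y^2  ->  (x)^2 + (-y)^2 = x^2 + y^2   [equals x^2 + y^2: invariant]
(B) x - y  ->  (x) - (-y) = x + y   [differs from x - y: not invariant]
(C) x + 2y  ->  (x) + 2(-y) = x - 2y   [differs from x + 2y: not invariant]
(D) x + y  ->  (x) + (-y) = x - y   [differs from x + y: not invariant]

Only option (A), x^2 + y^2, is unchanged by the transformation.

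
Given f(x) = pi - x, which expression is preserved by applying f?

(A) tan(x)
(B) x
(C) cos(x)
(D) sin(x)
D

For f(x) = pi - x:
sin(pi - x) = sin(x), so sine is invariant under this transformation.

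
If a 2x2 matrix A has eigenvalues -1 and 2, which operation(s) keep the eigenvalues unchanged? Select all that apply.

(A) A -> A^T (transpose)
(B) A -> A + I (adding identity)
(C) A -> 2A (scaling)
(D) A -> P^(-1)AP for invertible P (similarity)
A and D

Eigenvalues are preserved by:
1. Similarity transformations: A -> P^(-1)AP (same characteristic polynomial)
2. Transpose: A^T has the same eigenvalues as A

Eigenvalues are NOT preserved by:
- Adding identity: eigenvalues become -1+1, 2+1
- Scaling: eigenvalues become -2, 4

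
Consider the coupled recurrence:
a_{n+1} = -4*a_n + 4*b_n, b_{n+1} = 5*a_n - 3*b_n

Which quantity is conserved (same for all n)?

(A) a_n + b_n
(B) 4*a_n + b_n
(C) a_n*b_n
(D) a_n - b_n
A

Replace a_n by a_{n+1} = -4*a_n + 4*b_n and b_n by b_{n+1} = 5*a_n - 3*b_n in each option and simplify:
(A) a_n + b_n  ->  (-4*a_n + 4*b_n) + (5*a_n - 3*b_n) = a_n + b_n   [conserved]
(B) 4*a_n + b_n  ->  4*(-4*a_n + 4*b_n) + (5*a_n - 3*b_n) = -11*a_n + 13*b_n   [not conserved]
(C) a_n*b_n  ->  (-4*a_n + 4*b_n)*(5*a_n - 3*b_n) = -20*a_n^2 + 32*a_n*b_n - 12*b_n^2   [not conserved]
(D) a_n - b_n  ->  (-4*a_n + 4*b_n) - (5*a_n - 3*b_n) = -9*a_n + 7*b_n   [not conserved]

Only (A) a_n + b_n returns to itself after one step, so it is the conserved quantity.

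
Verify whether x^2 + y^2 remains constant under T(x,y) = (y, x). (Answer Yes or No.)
Yes

Substitute T(x,y) = (y, x) into the expression and compare with the original.

Original: x^2 + y^2
After applying T: (y)^2 + (x)^2 = x^2 + y^2

This is identical to the original x^2 + y^2, so the expression is invariant.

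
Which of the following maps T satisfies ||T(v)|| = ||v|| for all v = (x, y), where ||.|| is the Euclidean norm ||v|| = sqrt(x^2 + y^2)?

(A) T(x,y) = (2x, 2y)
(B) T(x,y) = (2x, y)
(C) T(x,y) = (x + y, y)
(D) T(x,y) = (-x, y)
D

A transformation preserves a norm if ||T(v)|| = ||v|| for every v; a single vector where the norm changes rules an option out.

(A) T(x,y) = (2x, 2y): v = (1, 0) has norm sqrt((1)^2 + (0)^2) = 1, but T(v) = (2, 0) has norm 2 -- not preserved.
(B) T(x,y) = (2x, y): v = (1, 0) has norm sqrt((1)^2 + (0)^2) = 1, but T(v) = (2, 0) has norm 2 -- not preserved.
(C) T(x,y) = (x + y, y): v = (0, 1) has norm sqrt((0)^2 + (1)^2) = 1, but T(v) = (1, 1) has norm sqrt(2) -- not preserved.
(D) T(x,y) = (-x, y): preserves the norm -- it is an orthogonal map (a rotation/reflection), and (-x)^2 + (y)^2 simplifies to x^2 + y^2.

Therefore the answer is (D).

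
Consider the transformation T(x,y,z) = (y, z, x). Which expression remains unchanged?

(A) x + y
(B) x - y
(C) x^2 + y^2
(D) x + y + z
D

Apply T(x,y,z) = (y, z, x) to each option, i.e. replace (x, y, z) by the transformed coordinates.
Substitute the transformed coordinates into each option and compare with the original:
(A) x + y  ->  (y) + (z) = y + z   [differs from x + y: not invariant]
(B) x - y  ->  (y) - (z) = y - z   [differs from x - y: not invariant]
(C) x^2 + y^2  ->  (y)^2 + (z)^2 = y^2 + z^2   [differs from x^2 + y^2: not invariant]
(D) x + y + z  ->  (y) + (z) + (x) = x + y + z   [equals x + y + z: invariant]

Only option (D), x + y + z, is unchanged by the transformation.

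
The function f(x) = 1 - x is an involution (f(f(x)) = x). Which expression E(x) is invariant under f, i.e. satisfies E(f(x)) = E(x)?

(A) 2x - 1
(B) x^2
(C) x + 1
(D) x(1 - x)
D

Replace x by f(x) = 1 - x in each option and simplify. As a quick numerical cross-check, also compare E(4) with E(f(4)) = E(-3).

(A) 2x - 1  ->  2(1 - x) - 1 = 1 - 2x; check: E(4) = 7 but E(-3) = -7.   [not invariant]
(B) x^2  ->  (1 - x)^2 = (x - 1)^2; check: E(4) = 16 but E(-3) = 9.   [not invariant]
(C) x + 1  ->  (1 - x) + 1 = 2 - x; check: E(4) = 5 but E(-3) = -2.   [not invariant]
(D) x(1 - x)  ->  (1 - x)(1 - (1 - x)), which simplifies back to x(1 - x); check: E(4) = -12, E(-3) = -12.   [invariant]

Only (D) is unchanged. E is symmetric under swapping x with f(x) = 1 - x, which is exactly what an involution does.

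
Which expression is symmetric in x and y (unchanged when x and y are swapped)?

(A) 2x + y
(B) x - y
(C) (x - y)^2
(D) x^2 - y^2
C

A symmetric expression is unchanged when the variables are permuted; here the transformation to test is the swap (x, y) -> (y, x).
Substitute the transformed coordinates into each option and compare with the original:
(A) 2x + y  ->  2(y) + (x) = x + 2y   [differs from 2x + y: not invariant]
(B) x - y  ->  (y) - (x) = -x + y   [differs from x - y: not invariant]
(C) (x - y)^2  ->  ((y) - (x))^2 = x^2 - 2xy + y^2   [equals (x - y)^2: invariant]
(D) x^2 - y^2  ->  (y)^2 - (x)^2 = -x^2 + y^2   [differs from x^2 - y^2: not invariant]

Only option (C), (x - y)^2, is unchanged by the transformation.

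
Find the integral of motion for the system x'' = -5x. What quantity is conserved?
E = (x')^2 + 5x^2

Multiply the equation by x':
x' * x'' = -5x * x'
The left side is d/dt[(x')^2/2] and the right side is d/dt[-5x^2/2], so
d/dt[(x')^2/2 + 5x^2/2] = 0, i.e. (x')^2/2 + 5x^2/2 = constant.
Multiplying by 2, the integral of motion is E = (x')^2 + 5x^2.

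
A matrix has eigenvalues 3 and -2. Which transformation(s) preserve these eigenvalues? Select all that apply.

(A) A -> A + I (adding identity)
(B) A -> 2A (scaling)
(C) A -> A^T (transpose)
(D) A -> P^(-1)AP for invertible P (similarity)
C and D

Eigenvalues are preserved by:
1. Similarity transformations: A -> P^(-1)AP (same characteristic polynomial)
2. Transpose: A^T has the same eigenvalues as A

Eigenvalues are NOT preserved by:
- Adding identity: eigenvalues become 3+1, -2+1
- Scaling: eigenvalues become 6, -4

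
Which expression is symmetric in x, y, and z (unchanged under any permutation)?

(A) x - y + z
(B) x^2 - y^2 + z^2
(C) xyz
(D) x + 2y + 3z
C

A symmetric expression is unchanged when the variables are permuted; here the transformation to test is the swap (x, y) -> (y, x).
A symmetric expression must survive every permutation; the single swap x <-> y already eliminates the distractors, and the keyed expression is also unchanged by x <-> z and y <-> z (each variable enters it in exactly the same way).
Substitute the transformed coordinates into each option and compare with the original:
(A) x - y + z  ->  (y) - (x) + z = -x + y + z   [differs from x - y + z: not invariant]
(B) x^2 - y^2 + z^2  ->  (y)^2 - (x)^2 + z^2 = -x^2 + y^2 + z^2   [differs from x^2 - y^2 + z^2: not invariant]
(C) xyz  ->  (y)(x)z = xyz   [equals xyz: invariant]
(D) x + 2y + 3z  ->  (y) + 2(x) + 3z = 2x + y + 3z   [differs from x + 2y + 3z: not invariant]

Only option (C), xyz, is unchanged by the transformation.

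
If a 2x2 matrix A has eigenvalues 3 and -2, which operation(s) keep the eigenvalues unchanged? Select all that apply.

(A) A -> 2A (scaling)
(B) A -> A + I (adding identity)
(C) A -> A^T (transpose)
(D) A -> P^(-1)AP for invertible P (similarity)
C and D

Eigenvalues are preserved by:
1. Similarity transformations: A -> P^(-1)AP (same characteristic polynomial)
2. Transpose: A^T has the same eigenvalues as A

Eigenvalues are NOT preserved by:
- Adding identity: eigenvalues become 3+1, -2+1
- Scaling: eigenvalues become 6, -4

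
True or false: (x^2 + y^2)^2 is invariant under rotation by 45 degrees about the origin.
True

Applying rotation by 45 degrees: x' = x*cos(45 degrees) - y*sin(45 degrees) = sqrt(2)x/2 - sqrt(2)y/2, y' = x*sin(45 degrees) + y*cos(45 degrees) = sqrt(2)x/2 + sqrt(2)y/2

Substituting into (x^2 + y^2)^2:
((sqrt(2)x/2 - sqrt(2)y/2)^2 + (sqrt(2)x/2 + sqrt(2)y/2)^2)^2
= x^4 + 2x^2y^2 + y^4 = (x^2 + y^2)^2

This equals the original expression (x^2 + y^2)^2, so it IS invariant.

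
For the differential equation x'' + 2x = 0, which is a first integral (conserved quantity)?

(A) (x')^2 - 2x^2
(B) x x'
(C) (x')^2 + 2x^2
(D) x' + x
C

A first integral I satisfies dI/dt = 0 along every solution. Differentiate each option and use the equation of motion:
(A) d/dt[(x')^2 - 2x^2] = 2x'x'' - 4x x' = -8x x', not identically 0
(B) d/dt[x x'] = (x')^2 + x x'' = (x')^2 - 2x^2, not identically 0
(C) d/dt[(x')^2 + 2x^2] = 2x'x'' + 4x x' = 2x'(-2x) + 4x x' = 0
(D) d/dt[x' + x] = x'' + x' = -2x + x', not identically 0

Only (C) has zero time-derivative. So the energy-like quantity (x')^2 + 2x^2 is the first integral.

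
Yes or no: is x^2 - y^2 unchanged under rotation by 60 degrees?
No

Applying rotation by 60 degrees: x' = x*cos(60 degrees) - y*sin(60 degrees) = x/2 - sqrt(3)y/2, y' = x*sin(60 degrees) + y*cos(60 degrees) = sqrt(3)x/2 + y/2

Substituting into x^2 - y^2:
(x/2 - sqrt(3)y/2)^2 - (sqrt(3)x/2 + y/2)^2
= -x^2/2 - sqrt(3)xy + y^2/2

This differs from the original expression x^2 - y^2, so it is NOT invariant.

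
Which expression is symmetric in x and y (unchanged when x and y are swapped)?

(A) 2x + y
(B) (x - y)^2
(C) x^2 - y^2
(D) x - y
B

A symmetric expression is unchanged when the variables are permuted; here the transformation to test is the swap (x, y) -> (y, x).
Substitute the transformed coordinates into each option and compare with the original:
(A) 2x + y  ->  2(y) + (x) = x + 2y   [differs from 2x + y: not invariant]
(B) (x - y)^2  ->  ((y) - (x))^2 = x^2 - 2xy + y^2   [equals (x - y)^2: invariant]
(C) x^2 - y^2  ->  (y)^2 - (x)^2 = -x^2 + y^2   [differs from x^2 - y^2: not invariant]
(D) x - y  ->  (y) - (x) = -x + y   [differs from x - y: not invariant]

Only option (B), (x - y)^2, is unchanged by the transformation.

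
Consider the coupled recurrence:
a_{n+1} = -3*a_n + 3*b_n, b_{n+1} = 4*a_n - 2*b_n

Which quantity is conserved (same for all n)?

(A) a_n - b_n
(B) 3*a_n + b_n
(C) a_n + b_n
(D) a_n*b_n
C

Replace a_n by a_{n+1} = -3*a_n + 3*b_n and b_n by b_{n+1} = 4*a_n - 2*b_n in each option and simplify:
(A) a_n - b_n  ->  (-3*a_n + 3*b_n) - (4*a_n - 2*b_n) = -7*a_n + 5*b_n   [not conserved]
(B) 3*a_n + b_n  ->  3*(-3*a_n + 3*b_n) + (4*a_n - 2*b_n) = -5*a_n + 7*b_n   [not conserved]
(C) a_n + b_n  ->  (-3*a_n + 3*b_n) + (4*a_n - 2*b_n) = a_n + b_n   [conserved]
(D) a_n*b_n  ->  (-3*a_n + 3*b_n)*(4*a_n - 2*b_n) = -12*a_n^2 + 18*a_n*b_n - 6*b_n^2   [not conserved]

Only (C) a_n + b_n returns to itself after one step, so it is the conserved quantity.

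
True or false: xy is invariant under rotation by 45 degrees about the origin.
False

Applying rotation by 45 degrees: x' = x*cos(45 degrees) - y*sin(45 degrees) = sqrt(2)x/2 - sqrt(2)y/2, y' = x*sin(45 degrees) + y*cos(45 degrees) = sqrt(2)x/2 + sqrt(2)y/2

Substituting into xy:
(sqrt(2)x/2 - sqrt(2)y/2)(sqrt(2)x/2 + sqrt(2)y/2)
= x^2/2 - y^2/2

This differs from the original expression xy, so it is NOT invariant.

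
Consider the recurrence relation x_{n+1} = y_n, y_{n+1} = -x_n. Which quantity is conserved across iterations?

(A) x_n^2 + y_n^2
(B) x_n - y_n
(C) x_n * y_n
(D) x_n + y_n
A

For the recurrence x_{n+1} = y_n, y_{n+1} = -x_n:

x_{n+1}^2 + y_{n+1}^2 = y_n^2 + (-x_n)^2 = x_n^2 + y_n^2
The sum of squares is conserved (like energy in a harmonic oscillator).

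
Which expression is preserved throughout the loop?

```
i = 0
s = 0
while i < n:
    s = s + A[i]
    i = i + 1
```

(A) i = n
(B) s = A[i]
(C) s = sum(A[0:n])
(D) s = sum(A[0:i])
D

A loop invariant must hold before the first iteration and be re-established by every execution of the body.

(D) s = sum(A[0:i]): Initially i = 0 and s = 0 = sum of the empty slice A[0:0]. If s = sum(A[0:i]) holds at the top of an iteration, the body sets s to sum(A[0:i]) + A[i] = sum(A[0:i+1]) and then i to i+1, so s = sum(A[0:i]) holds again. At exit i = n, giving s = sum(A[0:n]).

The other options fail:
(A) i = n: false initially (i = 0); it is the exit condition, not an invariant.
(B) s = A[i]: after the first iteration s = A[0] but i = 1, so s = A[i] compares s with the wrong element (and fails in general).
(C) s = sum(A[0:n]): false before the loop (s = 0, not the full sum) -- it only becomes true at exit.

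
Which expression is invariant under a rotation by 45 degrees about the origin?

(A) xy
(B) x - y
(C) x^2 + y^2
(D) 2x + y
C

A rotation by 45 degrees sends (x, y) to (sqrt(2)x/2 - sqrt(2)y/2, sqrt(2)x/2 + sqrt(2)y/2).
Substitute the transformed coordinates into each option and compare with the original:
(A) xy  ->  (sqrt(2)x/2 - sqrt(2)y/2)(sqrt(2)x/2 + sqrt(2)y/2) = x^2/2 - y^2/2   [differs from xy: not invariant]
(B) x - y  ->  (sqrt(2)x/2 - sqrt(2)y/2) - (sqrt(2)x/2 + sqrt(2)y/2) = -sqrt(2)y   [differs from x - y: not invariant]
(C) x^2 + y^2  ->  (sqrt(2)x/2 - sqrt(2)y/2)^2 + (sqrt(2)x/2 + sqrt(2)y/2)^2 = x^2 + y^2   [equals x^2 + y^2: invariant]
(D) 2x + y  ->  2(sqrt(2)x/2 - sqrt(2)y/2) + (sqrt(2)x/2 + sqrt(2)y/2) = 3sqrt(2)x/2 - sqrt(2)y/2   [differs from 2x + y: not invariant]

Only option (C), x^2 + y^2, is unchanged by the transformation.
Geometrically, x^2 + y^2 is the squared distance from the origin, which every rotation about the origin preserves.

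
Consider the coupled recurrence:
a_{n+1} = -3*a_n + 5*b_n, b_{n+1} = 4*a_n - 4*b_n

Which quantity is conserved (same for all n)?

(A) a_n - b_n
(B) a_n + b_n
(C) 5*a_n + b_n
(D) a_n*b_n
B

Replace a_n by a_{n+1} = -3*a_n + 5*b_n and b_n by b_{n+1} = 4*a_n - 4*b_n in each option and simplify:
(A) a_n - b_n  ->  (-3*a_n + 5*b_n) - (4*a_n - 4*b_n) = -7*a_n + 9*b_n   [not conserved]
(B) a_n + b_n  ->  (-3*a_n + 5*b_n) + (4*a_n - 4*b_n) = a_n + b_n   [conserved]
(C) 5*a_n + b_n  ->  5*(-3*a_n + 5*b_n) + (4*a_n - 4*b_n) = -11*a_n + 21*b_n   [not conserved]
(D) a_n*b_n  ->  (-3*a_n + 5*b_n)*(4*a_n - 4*b_n) = -12*a_n^2 + 32*a_n*b_n - 20*b_n^2   [not conserved]

Only (B) a_n + b_n returns to itself after one step, so it is the conserved quantity.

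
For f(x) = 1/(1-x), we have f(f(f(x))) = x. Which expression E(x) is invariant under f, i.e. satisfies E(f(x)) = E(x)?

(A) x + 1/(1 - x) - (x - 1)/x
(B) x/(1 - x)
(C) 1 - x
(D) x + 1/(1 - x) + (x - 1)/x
D

Replace x by f(x) = 1/(1 - x) in each option and simplify. As a quick numerical cross-check, also compare E(4) with E(f(4)) = E(-1/3).

(A) x + 1/(1 - x) - (x - 1)/x  ->  (1/(1 - x)) + 1/(1 - (1/(1 - x))) - ((1/(1 - x)) - 1)/(1/(1 - x)) = (x^2(1 - x) - x + (x - 1)^2)/(x(x - 1)); check: E(4) = 35/12 but E(-1/3) = -43/12.   [not invariant]
(B) x/(1 - x)  ->  (1/(1 - x))/(1 - (1/(1 - x))) = -1/x; check: E(4) = -4/3 but E(-1/3) = -1/4.   [not invariant]
(C) 1 - x  ->  1 - (1/(1 - x)) = x/(x - 1); check: E(4) = -3 but E(-1/3) = 4/3.   [not invariant]
(D) x + 1/(1 - x) + (x - 1)/x  ->  (1/(1 - x)) + 1/(1 - (1/(1 - x))) + ((1/(1 - x)) - 1)/(1/(1 - x)), which simplifies back to x + 1/(1 - x) + (x - 1)/x; check: E(4) = 53/12, E(-1/3) = 53/12.   [invariant]

Only (D) is unchanged. Indeed f(f(x)) = 1/(1 - 1/(1-x)) = (1-x)/(-x) = (x-1)/x, so E(x) = x + f(x) + f(f(x)) is the sum over the whole 3-cycle; applying f just permutes the three terms cyclically (x -> f(x) -> f(f(x)) -> x), leaving the sum unchanged.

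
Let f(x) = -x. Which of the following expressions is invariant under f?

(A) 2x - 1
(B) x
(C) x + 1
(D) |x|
D

For f(x) = -x:
Applying f replaces x by -x. Since |-x| = |x|, the absolute value is unchanged by f, whereas x -> -x, 2x - 1 -> -2x - 1 and x + 1 -> -x + 1 all change.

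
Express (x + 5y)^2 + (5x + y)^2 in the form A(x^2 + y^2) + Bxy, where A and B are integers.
26(x^2 + y^2) + 20xy

Expanding: (x + 5y)^2 = x^2 + 10xy + 25y^2
(5x + y)^2 = 25x^2 + 10xy + y^2
Sum = (1+25)(x^2+y^2) + 20xy = 26(x^2 + y^2) + 20xy
This is symmetric in x and y.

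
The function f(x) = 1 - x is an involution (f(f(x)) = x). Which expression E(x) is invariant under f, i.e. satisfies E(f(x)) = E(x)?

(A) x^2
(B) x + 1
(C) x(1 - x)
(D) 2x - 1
C

Replace x by f(x) = 1 - x in each option and simplify. As a quick numerical cross-check, also compare E(3) with E(f(3)) = E(-2).

(A) x^2  ->  (1 - x)^2 = (x - 1)^2; check: E(3) = 9 but E(-2) = 4.   [not invariant]
(B) x + 1  ->  (1 - x) + 1 = 2 - x; check: E(3) = 4 but E(-2) = -1.   [not invariant]
(C) x(1 - x)  ->  (1 - x)(1 - (1 - x)), which simplifies back to x(1 - x); check: E(3) = -6, E(-2) = -6.   [invariant]
(D) 2x - 1  ->  2(1 - x) - 1 = 1 - 2x; check: E(3) = 5 but E(-2) = -5.   [not invariant]

Only (C) is unchanged. E is symmetric under swapping x with f(x) = 1 - x, which is exactly what an involution does.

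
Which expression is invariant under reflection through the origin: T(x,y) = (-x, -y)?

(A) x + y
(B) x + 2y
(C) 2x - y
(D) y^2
D

The map is reflection through the origin: T(x,y) = (-x, -y).
Substitute the transformed coordinates into each option and compare with the original:
(A) x + y  ->  (-x) + (-y) = -x - y   [differs from x + y: not invariant]
(B) x + 2y  ->  (-x) + 2(-y) = -x - 2y   [differs from x + 2y: not invariant]
(C) 2x - y  ->  2(-x) - (-y) = -2x + y   [differs from 2x - y: not invariant]
(D) y^2  ->  (-y)^2 = y^2   [equals y^2: invariant]

Only option (D), y^2, is unchanged by the transformation.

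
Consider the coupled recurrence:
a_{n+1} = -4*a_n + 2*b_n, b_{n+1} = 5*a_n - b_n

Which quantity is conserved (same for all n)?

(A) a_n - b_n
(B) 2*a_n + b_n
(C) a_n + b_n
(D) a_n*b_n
C

Replace a_n by a_{n+1} = -4*a_n + 2*b_n and b_n by b_{n+1} = 5*a_n - b_n in each option and simplify:
(A) a_n - b_n  ->  (-4*a_n + 2*b_n) - (5*a_n - b_n) = -9*a_n + 3*b_n   [not conserved]
(B) 2*a_n + b_n  ->  2*(-4*a_n + 2*b_n) + (5*a_n - b_n) = -3*a_n + 3*b_n   [not conserved]
(C) a_n + b_n  ->  (-4*a_n + 2*b_n) + (5*a_n - b_n) = a_n + b_n   [conserved]
(D) a_n*b_n  ->  (-4*a_n + 2*b_n)*(5*a_n - b_n) = -20*a_n^2 + 14*a_n*b_n - 2*b_n^2   [not conserved]

Only (C) a_n + b_n returns to itself after one step, so it is the conserved quantity.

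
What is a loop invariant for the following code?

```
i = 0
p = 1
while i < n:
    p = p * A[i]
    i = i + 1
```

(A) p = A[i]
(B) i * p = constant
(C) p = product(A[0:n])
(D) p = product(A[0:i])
D

A loop invariant must hold before the first iteration and be re-established by every execution of the body.

(D) p = product(A[0:i]): Initially i = 0 and p = 1 = product of the empty slice A[0:0]. If p = product(A[0:i]) holds at the top of an iteration, the body sets p to product(A[0:i]) * A[i] = product(A[0:i+1]) and then i to i+1, so the property is restored. At exit i = n, giving p = product(A[0:n]).

The other options fail:
(A) p = A[i]: after the first iteration p = A[0] but i = 1; in general p is a product of several elements, not a single one.
(B) i * p = constant: initially i * p = 0, but after one iteration it is 1 * A[0], which is nonzero in general.
(C) p = product(A[0:n]): false before the loop (p = 1, not the full product) -- it only becomes true at exit.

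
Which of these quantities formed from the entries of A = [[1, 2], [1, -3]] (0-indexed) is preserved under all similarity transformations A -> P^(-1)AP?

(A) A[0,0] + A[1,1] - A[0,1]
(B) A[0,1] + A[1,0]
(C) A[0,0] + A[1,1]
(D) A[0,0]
C

A[0,0] + A[1,1] is the trace of A. By the cyclic property of the trace, tr(P^(-1)AP) = tr(APP^(-1)) = tr(A), so it is the same for every matrix similar to A.

The other combinations are not similarity invariants. For example, take P = [[2, 1], [1, 1]] (det P = 1), so P^(-1) = [[1, -1], [-1, 2]] and
B = P^(-1)AP = [[5, 5], [-6, -7]].
Evaluating each option on A and on B:
(A) A[0,0] + A[1,1] - A[0,1]: -4 for A, -7 for B -> changes
(B) A[0,1] + A[1,0]: 3 for A, -1 for B -> changes
(C) A[0,0] + A[1,1]: -2 for A, -2 for B -> unchanged
(D) A[0,0]: 1 for A, 5 for B -> changes

Only (C) A[0,0] + A[1,1] = -2 survives (and it does so for every P, not just this one), so it is the invariant.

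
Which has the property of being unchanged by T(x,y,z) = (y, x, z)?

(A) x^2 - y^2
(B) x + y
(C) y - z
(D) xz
B

Apply T(x,y,z) = (y, x, z) to each option, i.e. replace (x, y, z) by the transformed coordinates.
Substitute the transformed coordinates into each option and compare with the original:
(A) x^2 - y^2  ->  (y)^2 - (x)^2 = -x^2 + y^2   [differs from x^2 - y^2: not invariant]
(B) x + y  ->  (y) + (x) = x + y   [equals x + y: invariant]
(C) y - z  ->  (x) - (z) = x - z   [differs from y - z: not invariant]
(D) xz  ->  (y)(z) = yz   [differs from xz: not invariant]

Only option (B), x + y, is unchanged by the transformation.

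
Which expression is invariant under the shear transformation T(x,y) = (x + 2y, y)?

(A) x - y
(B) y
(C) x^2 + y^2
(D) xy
B

Under the shear T(x,y) = (x + 2y, y):
Substitute the transformed coordinates into each option and compare with the original:
(A) x - y  ->  (x + 2y) - (y) = x + y   [differs from x - y: not invariant]
(B) y  ->  (y) = y   [equals y: invariant]
(C) x^2 + y^2  ->  (x + 2y)^2 + (y)^2 = x^2 + 4xy + 5y^2   [differs from x^2 + y^2: not invariant]
(D) xy  ->  (x + 2y)(y) = xy + 2y^2   [differs from xy: not invariant]

Only option (B), y, is unchanged by the transformation.
A horizontal shear moves points parallel to the x-axis, so the y-coordinate (and any function of y alone) is unchanged.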